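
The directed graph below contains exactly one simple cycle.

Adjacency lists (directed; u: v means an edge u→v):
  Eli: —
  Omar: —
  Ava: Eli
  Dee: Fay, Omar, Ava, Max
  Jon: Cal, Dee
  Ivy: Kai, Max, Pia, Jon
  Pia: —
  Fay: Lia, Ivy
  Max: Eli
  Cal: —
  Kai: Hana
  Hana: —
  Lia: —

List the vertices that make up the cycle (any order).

Dee, Fay, Ivy, Jon

DFS with gray/black marking from Ivy:
Ivy gray
  Kai gray
    Hana gray
    Hana black
  Kai black
  Max gray
    Eli gray
    Eli black
  Max black
  Pia gray
  Pia black
  Jon gray
    Cal gray
    Cal black
    Dee gray
      Fay gray
        Lia gray
        Lia black
        Fay→Ivy: Ivy is gray → back edge
Back edge closes the cycle Ivy → Jon → Dee → Fay → Ivy; its vertices are {Dee, Fay, Ivy, Jon}.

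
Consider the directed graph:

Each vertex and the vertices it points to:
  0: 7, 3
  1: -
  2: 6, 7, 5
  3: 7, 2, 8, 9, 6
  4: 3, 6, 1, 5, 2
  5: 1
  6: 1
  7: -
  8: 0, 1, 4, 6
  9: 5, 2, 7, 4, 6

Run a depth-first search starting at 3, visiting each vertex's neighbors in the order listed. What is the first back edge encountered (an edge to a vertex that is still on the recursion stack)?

0->3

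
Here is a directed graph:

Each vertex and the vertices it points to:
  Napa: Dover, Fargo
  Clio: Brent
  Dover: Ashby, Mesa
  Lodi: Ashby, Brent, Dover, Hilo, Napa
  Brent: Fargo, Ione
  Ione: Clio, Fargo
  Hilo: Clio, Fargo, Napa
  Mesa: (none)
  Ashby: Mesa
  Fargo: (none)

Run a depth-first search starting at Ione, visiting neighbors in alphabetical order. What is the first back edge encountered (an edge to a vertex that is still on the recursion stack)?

Brent→Ione

DFS from Ione (visiting neighbors in alphabetical order); mark gray on enter, black on exit:
Ione gray
  Clio gray
    Brent gray
      Fargo gray
      Fargo black
      Brent→Ione: Ione is gray → back edge
First back edge: Brent → Ione.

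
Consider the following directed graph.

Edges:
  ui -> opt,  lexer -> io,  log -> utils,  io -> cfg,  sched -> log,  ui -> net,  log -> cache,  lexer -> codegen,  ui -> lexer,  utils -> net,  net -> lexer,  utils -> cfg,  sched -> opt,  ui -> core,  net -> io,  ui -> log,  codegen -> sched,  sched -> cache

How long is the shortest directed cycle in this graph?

6

For each vertex v, BFS finds the shortest path from v back to v.
The shortest such closed walk is net → lexer → codegen → sched → log → utils → net, length 6.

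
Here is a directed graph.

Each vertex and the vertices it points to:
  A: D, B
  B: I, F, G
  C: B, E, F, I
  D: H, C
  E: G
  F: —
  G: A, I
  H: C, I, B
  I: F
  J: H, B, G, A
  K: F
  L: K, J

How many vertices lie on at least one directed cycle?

7

A vertex is on a directed cycle iff it belongs to a strongly connected component of size ≥ 2 (or has a self-loop).
The vertices on cycles are {A, B, C, D, E, G, H} — 7 in total.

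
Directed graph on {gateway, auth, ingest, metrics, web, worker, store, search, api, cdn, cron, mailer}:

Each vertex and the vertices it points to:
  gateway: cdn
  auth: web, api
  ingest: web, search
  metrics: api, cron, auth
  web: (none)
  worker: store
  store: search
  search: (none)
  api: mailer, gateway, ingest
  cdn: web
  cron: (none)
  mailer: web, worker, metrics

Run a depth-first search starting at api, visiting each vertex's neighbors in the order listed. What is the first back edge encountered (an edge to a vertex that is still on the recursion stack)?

metrics→api

DFS from api (visiting each vertex's neighbors in the order listed); mark gray on enter, black on exit:
api gray
  mailer gray
    web gray
    web black
    worker gray
      store gray
        search gray
        search black
      store black
    worker black
    metrics gray
      metrics→api: api is gray → back edge
First back edge: metrics → api.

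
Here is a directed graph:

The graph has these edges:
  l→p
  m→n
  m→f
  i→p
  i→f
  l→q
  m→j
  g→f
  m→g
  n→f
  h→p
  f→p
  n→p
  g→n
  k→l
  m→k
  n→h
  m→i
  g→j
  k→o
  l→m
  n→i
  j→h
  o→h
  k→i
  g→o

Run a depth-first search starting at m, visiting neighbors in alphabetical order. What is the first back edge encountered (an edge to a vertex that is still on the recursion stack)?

l->m

DFS from m (visiting neighbors in alphabetical order); mark gray on enter, black on exit:
m gray
  f gray
    p gray
    p black
  f black
  g gray
    g→f: f black — skip
    j gray
      h gray
        h→p: p black — skip
      h black
    j black
    n gray
      n→f: f black — skip
      n→h: h black — skip
      i gray
        i→f: f black — skip
        i→p: p black — skip
      i black
      n→p: p black — skip
    n black
    o gray
      o→h: h black — skip
    o black
  g black
  m→i: i black — skip
  m→j: j black — skip
  k gray
    k→i: i black — skip
    l gray
      l→m: m is gray → back edge
First back edge: l → m.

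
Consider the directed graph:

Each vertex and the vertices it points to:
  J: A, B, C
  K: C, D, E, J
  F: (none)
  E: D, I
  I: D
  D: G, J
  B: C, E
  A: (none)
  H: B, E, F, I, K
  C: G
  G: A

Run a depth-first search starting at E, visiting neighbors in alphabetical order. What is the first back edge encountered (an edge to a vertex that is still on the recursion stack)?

DFS from E (visiting neighbors in alphabetical order); mark gray on enter, black on exit:
E gray
  D gray
    G gray
      A gray
      A black
    G black
    J gray
      J→A: A black — skip
      B gray
        C gray
          C→G: G black — skip
        C black
        B→E: E is gray → back edge
First back edge: B → E.

B→E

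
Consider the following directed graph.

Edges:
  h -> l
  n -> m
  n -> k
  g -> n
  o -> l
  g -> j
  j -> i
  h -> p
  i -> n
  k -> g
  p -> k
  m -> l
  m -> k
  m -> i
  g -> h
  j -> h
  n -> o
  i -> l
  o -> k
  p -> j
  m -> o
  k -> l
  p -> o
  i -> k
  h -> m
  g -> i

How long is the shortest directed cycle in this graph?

For each vertex v, BFS finds the shortest path from v back to v.
The shortest such closed walk is g → n → k → g, length 3.

3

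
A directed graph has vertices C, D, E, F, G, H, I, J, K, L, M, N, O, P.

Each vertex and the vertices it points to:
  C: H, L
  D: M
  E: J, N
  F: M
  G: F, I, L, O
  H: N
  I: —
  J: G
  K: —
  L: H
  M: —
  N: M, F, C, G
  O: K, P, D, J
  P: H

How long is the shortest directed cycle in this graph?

3

For each vertex v, BFS finds the shortest path from v back to v.
The shortest such closed walk is N → C → H → N, length 3.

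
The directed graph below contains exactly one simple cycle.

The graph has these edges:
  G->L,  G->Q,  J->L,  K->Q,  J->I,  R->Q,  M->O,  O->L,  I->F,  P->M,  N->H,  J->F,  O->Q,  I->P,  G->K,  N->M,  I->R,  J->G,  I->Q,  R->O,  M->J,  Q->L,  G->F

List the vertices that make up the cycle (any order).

DFS with gray/black marking from M:
M gray
  J gray
    L gray
    L black
    G gray
      G→L: L black — skip
      K gray
        Q gray
          Q→L: L black — skip
        Q black
      K black
      F gray
      F black
      G→Q: Q black — skip
    G black
    I gray
      R gray
        R→Q: Q black — skip
        O gray
          O→L: L black — skip
          O→Q: Q black — skip
        O black
      R black
      I→F: F black — skip
      I→Q: Q black — skip
      P gray
        P→M: M is gray → back edge
Back edge closes the cycle M → J → I → P → M; its vertices are {I, J, M, P}.

I, J, M, P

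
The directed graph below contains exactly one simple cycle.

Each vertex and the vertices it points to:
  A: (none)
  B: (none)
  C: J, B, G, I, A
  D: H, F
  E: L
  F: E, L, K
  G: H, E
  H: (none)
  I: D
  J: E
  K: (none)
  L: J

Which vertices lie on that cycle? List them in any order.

E, J, L

DFS with gray/black marking from J:
J gray
  E gray
    L gray
      L→J: J is gray → back edge
Back edge closes the cycle J → E → L → J; its vertices are {E, J, L}.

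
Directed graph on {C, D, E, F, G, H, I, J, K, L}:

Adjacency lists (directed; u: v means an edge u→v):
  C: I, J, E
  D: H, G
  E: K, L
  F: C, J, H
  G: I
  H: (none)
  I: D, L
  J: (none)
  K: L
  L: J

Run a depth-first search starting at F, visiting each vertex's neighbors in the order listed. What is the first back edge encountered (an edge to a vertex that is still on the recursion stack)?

G->I

DFS from F (visiting each vertex's neighbors in the order listed); mark gray on enter, black on exit:
F gray
  C gray
    I gray
      D gray
        H gray
        H black
        G gray
          G→I: I is gray → back edge
First back edge: G → I.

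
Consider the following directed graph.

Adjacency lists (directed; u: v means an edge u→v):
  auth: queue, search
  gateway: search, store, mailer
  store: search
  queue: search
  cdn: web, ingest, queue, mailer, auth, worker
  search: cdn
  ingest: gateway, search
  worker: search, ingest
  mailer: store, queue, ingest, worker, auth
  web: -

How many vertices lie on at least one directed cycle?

9

A vertex is on a directed cycle iff it belongs to a strongly connected component of size ≥ 2 (or has a self-loop).
The vertices on cycles are {cdn, auth, queue, store, ingest, mailer, search, worker, gateway} — 9 in total.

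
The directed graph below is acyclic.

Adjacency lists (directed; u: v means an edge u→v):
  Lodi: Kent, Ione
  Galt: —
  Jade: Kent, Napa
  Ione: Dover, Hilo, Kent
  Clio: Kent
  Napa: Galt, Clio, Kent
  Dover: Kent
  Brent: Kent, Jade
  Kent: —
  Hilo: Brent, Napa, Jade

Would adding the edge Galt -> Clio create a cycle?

No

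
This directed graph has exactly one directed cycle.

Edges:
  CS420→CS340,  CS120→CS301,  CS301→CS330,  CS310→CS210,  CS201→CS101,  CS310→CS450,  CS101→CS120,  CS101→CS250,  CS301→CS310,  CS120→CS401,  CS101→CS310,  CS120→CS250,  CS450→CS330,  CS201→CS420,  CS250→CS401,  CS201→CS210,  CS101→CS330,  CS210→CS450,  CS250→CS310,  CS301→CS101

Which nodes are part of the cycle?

DFS with gray/black marking from CS101:
CS101 gray
  CS310 gray
    CS210 gray
      CS450 gray
        CS330 gray
        CS330 black
      CS450 black
    CS210 black
    CS310→CS450: CS450 black — skip
  CS310 black
  CS120 gray
    CS401 gray
    CS401 black
    CS301 gray
      CS301→CS101: CS101 is gray → back edge
Back edge closes the cycle CS101 → CS120 → CS301 → CS101; its vertices are {CS101, CS120, CS301}.

CS101, CS120, CS301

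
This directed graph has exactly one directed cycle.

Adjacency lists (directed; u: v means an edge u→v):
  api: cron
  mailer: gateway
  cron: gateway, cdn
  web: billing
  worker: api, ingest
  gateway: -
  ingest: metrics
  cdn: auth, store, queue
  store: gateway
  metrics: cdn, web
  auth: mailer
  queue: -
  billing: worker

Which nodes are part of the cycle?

DFS with gray/black marking from worker:
worker gray
  api gray
    cron gray
      gateway gray
      gateway black
      cdn gray
        auth gray
          mailer gray
            mailer→gateway: gateway black — skip
          mailer black
        auth black
        store gray
          store→gateway: gateway black — skip
        store black
        queue gray
        queue black
      cdn black
    cron black
  api black
  ingest gray
    metrics gray
      metrics→cdn: cdn black — skip
      web gray
        billing gray
          billing→worker: worker is gray → back edge
Back edge closes the cycle worker → ingest → metrics → web → billing → worker; its vertices are {web, ingest, worker, billing, metrics}.

web, ingest, worker, billing, metrics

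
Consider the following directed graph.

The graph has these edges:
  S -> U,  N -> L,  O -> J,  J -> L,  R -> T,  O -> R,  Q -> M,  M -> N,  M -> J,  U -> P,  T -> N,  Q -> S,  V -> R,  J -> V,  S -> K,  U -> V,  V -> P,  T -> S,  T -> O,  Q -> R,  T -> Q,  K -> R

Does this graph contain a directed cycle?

DFS with white/gray/black marking, starting from J:
J gray
  L gray
  L black
  V gray
    R gray
      T gray
        S gray
          U gray
            U→V: V is gray → back edge
Back edge found, so a cycle exists: V → R → T → S → U → V.

Yes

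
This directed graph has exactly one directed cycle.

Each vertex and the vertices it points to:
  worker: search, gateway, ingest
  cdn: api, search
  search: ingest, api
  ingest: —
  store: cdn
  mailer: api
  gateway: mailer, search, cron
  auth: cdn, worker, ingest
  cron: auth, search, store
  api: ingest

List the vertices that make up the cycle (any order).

DFS with gray/black marking from gateway:
gateway gray
  mailer gray
    api gray
      ingest gray
      ingest black
    api black
  mailer black
  search gray
    search→ingest: ingest black — skip
    search→api: api black — skip
  search black
  cron gray
    auth gray
      cdn gray
        cdn→api: api black — skip
        cdn→search: search black — skip
      cdn black
      worker gray
        worker→search: search black — skip
        worker→gateway: gateway is gray → back edge
Back edge closes the cycle gateway → cron → auth → worker → gateway; its vertices are {auth, cron, worker, gateway}.

auth, cron, worker, gateway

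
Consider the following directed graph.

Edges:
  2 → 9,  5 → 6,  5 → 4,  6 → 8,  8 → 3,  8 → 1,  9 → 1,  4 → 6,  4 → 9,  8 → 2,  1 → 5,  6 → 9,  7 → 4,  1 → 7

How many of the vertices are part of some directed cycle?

8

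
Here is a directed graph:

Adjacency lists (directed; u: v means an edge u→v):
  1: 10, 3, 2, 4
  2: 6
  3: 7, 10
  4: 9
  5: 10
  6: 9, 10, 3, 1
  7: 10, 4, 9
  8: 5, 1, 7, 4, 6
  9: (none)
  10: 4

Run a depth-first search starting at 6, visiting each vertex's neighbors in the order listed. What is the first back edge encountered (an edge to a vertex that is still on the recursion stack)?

DFS from 6 (visiting each vertex's neighbors in the order listed); mark gray on enter, black on exit:
6 gray
  9 gray
  9 black
  10 gray
    4 gray
      4→9: 9 black — skip
    4 black
  10 black
  3 gray
    7 gray
      7→10: 10 black — skip
      7→4: 4 black — skip
      7→9: 9 black — skip
    7 black
    3→10: 10 black — skip
  3 black
  1 gray
    1→10: 10 black — skip
    1→3: 3 black — skip
    2 gray
      2→6: 6 is gray → back edge
First back edge: 2 → 6.

2→6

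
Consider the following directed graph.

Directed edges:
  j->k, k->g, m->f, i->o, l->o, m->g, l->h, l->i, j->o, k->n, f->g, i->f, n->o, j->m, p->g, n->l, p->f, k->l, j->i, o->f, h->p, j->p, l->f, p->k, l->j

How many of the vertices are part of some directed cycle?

A vertex is on a directed cycle iff it belongs to a strongly connected component of size ≥ 2 (or has a self-loop).
The vertices on cycles are {h, j, k, l, n, p} — 6 in total.

6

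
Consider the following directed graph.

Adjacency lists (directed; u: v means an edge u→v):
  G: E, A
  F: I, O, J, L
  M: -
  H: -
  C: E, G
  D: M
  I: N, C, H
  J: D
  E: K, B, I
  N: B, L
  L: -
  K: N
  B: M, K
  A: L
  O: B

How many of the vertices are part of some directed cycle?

A vertex is on a directed cycle iff it belongs to a strongly connected component of size ≥ 2 (or has a self-loop).
The vertices on cycles are {B, C, E, G, I, K, N} — 7 in total.

7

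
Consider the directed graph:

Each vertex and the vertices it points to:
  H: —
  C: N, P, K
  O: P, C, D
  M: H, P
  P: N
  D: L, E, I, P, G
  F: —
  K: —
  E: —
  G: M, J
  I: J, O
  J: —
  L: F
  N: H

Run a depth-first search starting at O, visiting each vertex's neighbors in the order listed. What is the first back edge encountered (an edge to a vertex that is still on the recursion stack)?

I→O

DFS from O (visiting each vertex's neighbors in the order listed); mark gray on enter, black on exit:
O gray
  P gray
    N gray
      H gray
      H black
    N black
  P black
  C gray
    C→N: N black — skip
    C→P: P black — skip
    K gray
    K black
  C black
  D gray
    L gray
      F gray
      F black
    L black
    E gray
    E black
    I gray
      J gray
      J black
      I→O: O is gray → back edge
First back edge: I → O.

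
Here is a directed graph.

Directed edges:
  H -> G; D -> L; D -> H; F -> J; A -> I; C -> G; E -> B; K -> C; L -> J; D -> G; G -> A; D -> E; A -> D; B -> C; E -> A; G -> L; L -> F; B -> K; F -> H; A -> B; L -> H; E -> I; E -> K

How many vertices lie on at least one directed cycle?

A vertex is on a directed cycle iff it belongs to a strongly connected component of size ≥ 2 (or has a self-loop).
The vertices on cycles are {A, B, C, D, E, F, G, H, K, L} — 10 in total.

10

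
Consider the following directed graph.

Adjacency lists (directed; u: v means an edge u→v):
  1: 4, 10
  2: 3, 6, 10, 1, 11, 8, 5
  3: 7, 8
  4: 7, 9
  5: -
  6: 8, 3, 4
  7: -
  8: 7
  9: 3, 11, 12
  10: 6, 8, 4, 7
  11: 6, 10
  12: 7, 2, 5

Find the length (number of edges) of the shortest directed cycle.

4

For each vertex v, BFS finds the shortest path from v back to v.
The shortest such closed walk is 9 → 11 → 6 → 4 → 9, length 4.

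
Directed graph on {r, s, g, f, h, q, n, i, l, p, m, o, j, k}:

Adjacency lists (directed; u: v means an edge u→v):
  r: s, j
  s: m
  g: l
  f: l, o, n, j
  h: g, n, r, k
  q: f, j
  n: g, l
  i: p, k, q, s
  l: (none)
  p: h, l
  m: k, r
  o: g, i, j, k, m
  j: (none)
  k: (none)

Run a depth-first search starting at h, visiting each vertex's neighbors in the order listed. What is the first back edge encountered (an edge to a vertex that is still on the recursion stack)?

m→r

DFS from h (visiting each vertex's neighbors in the order listed); mark gray on enter, black on exit:
h gray
  g gray
    l gray
    l black
  g black
  n gray
    n→g: g black — skip
    n→l: l black — skip
  n black
  r gray
    s gray
      m gray
        k gray
        k black
        m→r: r is gray → back edge
First back edge: m → r.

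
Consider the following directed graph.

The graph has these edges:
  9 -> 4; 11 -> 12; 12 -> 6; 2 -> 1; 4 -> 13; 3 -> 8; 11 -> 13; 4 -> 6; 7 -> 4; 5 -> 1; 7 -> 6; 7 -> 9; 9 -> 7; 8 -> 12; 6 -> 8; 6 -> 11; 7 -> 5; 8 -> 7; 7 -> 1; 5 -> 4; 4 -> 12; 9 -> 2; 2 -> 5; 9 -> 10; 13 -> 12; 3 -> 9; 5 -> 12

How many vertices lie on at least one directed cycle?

10

A vertex is on a directed cycle iff it belongs to a strongly connected component of size ≥ 2 (or has a self-loop).
The vertices on cycles are {2, 4, 5, 6, 7, 8, 9, 11, 12, 13} — 10 in total.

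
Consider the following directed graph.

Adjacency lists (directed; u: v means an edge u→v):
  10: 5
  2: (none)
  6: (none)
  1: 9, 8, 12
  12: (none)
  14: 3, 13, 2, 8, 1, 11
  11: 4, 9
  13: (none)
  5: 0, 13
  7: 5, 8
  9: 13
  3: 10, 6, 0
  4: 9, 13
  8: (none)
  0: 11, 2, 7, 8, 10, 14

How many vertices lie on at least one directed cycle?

6

A vertex is on a directed cycle iff it belongs to a strongly connected component of size ≥ 2 (or has a self-loop).
The vertices on cycles are {0, 3, 5, 7, 10, 14} — 6 in total.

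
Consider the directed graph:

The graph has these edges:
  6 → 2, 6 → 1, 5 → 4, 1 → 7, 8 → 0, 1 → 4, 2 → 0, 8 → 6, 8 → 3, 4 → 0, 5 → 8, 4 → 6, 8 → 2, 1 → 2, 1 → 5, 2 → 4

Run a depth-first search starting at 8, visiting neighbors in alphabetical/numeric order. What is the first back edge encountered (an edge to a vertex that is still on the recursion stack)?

DFS from 8 (visiting neighbors in alphabetical/numeric order); mark gray on enter, black on exit:
8 gray
  0 gray
  0 black
  2 gray
    2→0: 0 black — skip
    4 gray
      4→0: 0 black — skip
      6 gray
        1 gray
          1→2: 2 is gray → back edge
First back edge: 1 → 2.

1->2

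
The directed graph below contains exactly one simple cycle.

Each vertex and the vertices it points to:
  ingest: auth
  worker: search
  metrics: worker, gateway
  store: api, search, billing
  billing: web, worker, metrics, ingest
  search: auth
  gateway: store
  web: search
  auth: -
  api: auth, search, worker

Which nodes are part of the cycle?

store, billing, gateway, metrics

DFS with gray/black marking from billing:
billing gray
  web gray
    search gray
      auth gray
      auth black
    search black
  web black
  worker gray
    worker→search: search black — skip
  worker black
  metrics gray
    metrics→worker: worker black — skip
    gateway gray
      store gray
        api gray
          api→auth: auth black — skip
          api→search: search black — skip
          api→worker: worker black — skip
        api black
        store→search: search black — skip
        store→billing: billing is gray → back edge
Back edge closes the cycle billing → metrics → gateway → store → billing; its vertices are {store, billing, gateway, metrics}.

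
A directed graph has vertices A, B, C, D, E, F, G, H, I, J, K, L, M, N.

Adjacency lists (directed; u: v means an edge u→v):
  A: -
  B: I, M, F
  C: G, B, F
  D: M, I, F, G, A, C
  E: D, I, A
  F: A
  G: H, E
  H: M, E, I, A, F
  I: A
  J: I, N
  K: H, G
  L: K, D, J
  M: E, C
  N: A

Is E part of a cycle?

E is on a cycle iff E can reach itself via ≥1 edge.
E → D → M → E — yes.

Yes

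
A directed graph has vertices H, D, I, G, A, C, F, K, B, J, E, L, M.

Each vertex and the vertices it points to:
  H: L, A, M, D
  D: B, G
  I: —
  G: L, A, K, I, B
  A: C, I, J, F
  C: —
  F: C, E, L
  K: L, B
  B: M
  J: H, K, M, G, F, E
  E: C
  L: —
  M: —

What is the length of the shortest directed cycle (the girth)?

For each vertex v, BFS finds the shortest path from v back to v.
The shortest such closed walk is J → H → A → J, length 3.

3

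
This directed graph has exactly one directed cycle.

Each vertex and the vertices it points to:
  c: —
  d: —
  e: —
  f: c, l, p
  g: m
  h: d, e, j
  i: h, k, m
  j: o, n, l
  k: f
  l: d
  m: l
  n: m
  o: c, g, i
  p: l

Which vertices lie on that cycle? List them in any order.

h, i, j, o

DFS with gray/black marking from o:
o gray
  c gray
  c black
  g gray
    m gray
      l gray
        d gray
        d black
      l black
    m black
  g black
  i gray
    h gray
      h→d: d black — skip
      e gray
      e black
      j gray
        j→o: o is gray → back edge
Back edge closes the cycle o → i → h → j → o; its vertices are {h, i, j, o}.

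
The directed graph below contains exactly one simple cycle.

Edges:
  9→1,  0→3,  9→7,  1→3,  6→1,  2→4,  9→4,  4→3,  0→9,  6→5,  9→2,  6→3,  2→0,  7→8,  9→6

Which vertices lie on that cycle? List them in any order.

0, 2, 9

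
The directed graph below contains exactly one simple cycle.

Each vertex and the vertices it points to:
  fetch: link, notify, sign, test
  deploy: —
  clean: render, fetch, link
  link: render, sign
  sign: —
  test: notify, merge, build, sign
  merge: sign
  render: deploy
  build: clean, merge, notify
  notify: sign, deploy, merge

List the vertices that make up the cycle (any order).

DFS with gray/black marking from build:
build gray
  clean gray
    render gray
      deploy gray
      deploy black
    render black
    fetch gray
      link gray
        link→render: render black — skip
        sign gray
        sign black
      link black
      notify gray
        notify→sign: sign black — skip
        notify→deploy: deploy black — skip
        merge gray
          merge→sign: sign black — skip
        merge black
      notify black
      fetch→sign: sign black — skip
      test gray
        test→notify: notify black — skip
        test→merge: merge black — skip
        test→build: build is gray → back edge
Back edge closes the cycle build → clean → fetch → test → build; its vertices are {test, build, clean, fetch}.

test, build, clean, fetch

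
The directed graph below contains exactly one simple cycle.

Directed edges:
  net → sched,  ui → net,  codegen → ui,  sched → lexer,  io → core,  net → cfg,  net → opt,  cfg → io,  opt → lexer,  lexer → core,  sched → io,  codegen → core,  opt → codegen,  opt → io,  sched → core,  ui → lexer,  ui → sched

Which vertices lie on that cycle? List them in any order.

DFS with gray/black marking from ui:
ui gray
  net gray
    sched gray
      io gray
        core gray
        core black
      io black
      sched→core: core black — skip
      lexer gray
        lexer→core: core black — skip
      lexer black
    sched black
    cfg gray
      cfg→io: io black — skip
    cfg black
    opt gray
      codegen gray
        codegen→core: core black — skip
        codegen→ui: ui is gray → back edge
Back edge closes the cycle ui → net → opt → codegen → ui; its vertices are {ui, net, opt, codegen}.

ui, net, opt, codegen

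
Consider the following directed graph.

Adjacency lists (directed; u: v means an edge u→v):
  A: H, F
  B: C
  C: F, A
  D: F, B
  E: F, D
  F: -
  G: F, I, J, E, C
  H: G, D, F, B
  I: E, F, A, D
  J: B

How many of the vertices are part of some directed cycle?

A vertex is on a directed cycle iff it belongs to a strongly connected component of size ≥ 2 (or has a self-loop).
The vertices on cycles are {A, B, C, D, E, G, H, I, J} — 9 in total.

9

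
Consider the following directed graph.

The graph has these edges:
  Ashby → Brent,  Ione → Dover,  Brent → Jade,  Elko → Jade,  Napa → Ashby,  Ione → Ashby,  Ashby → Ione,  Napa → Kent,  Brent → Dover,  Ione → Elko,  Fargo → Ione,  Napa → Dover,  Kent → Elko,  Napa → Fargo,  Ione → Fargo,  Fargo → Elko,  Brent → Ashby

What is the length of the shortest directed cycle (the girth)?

2

For each vertex v, BFS finds the shortest path from v back to v.
The shortest such closed walk is Fargo → Ione → Fargo, length 2.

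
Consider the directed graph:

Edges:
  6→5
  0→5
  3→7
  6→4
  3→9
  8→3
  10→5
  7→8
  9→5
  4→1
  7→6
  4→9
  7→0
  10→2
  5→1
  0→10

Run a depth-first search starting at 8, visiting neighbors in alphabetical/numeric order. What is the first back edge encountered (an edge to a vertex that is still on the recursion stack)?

7→8

DFS from 8 (visiting neighbors in alphabetical/numeric order); mark gray on enter, black on exit:
8 gray
  3 gray
    7 gray
      0 gray
        5 gray
          1 gray
          1 black
        5 black
        10 gray
          2 gray
          2 black
          10→5: 5 black — skip
        10 black
      0 black
      6 gray
        4 gray
          4→1: 1 black — skip
          9 gray
            9→5: 5 black — skip
          9 black
        4 black
        6→5: 5 black — skip
      6 black
      7→8: 8 is gray → back edge
First back edge: 7 → 8.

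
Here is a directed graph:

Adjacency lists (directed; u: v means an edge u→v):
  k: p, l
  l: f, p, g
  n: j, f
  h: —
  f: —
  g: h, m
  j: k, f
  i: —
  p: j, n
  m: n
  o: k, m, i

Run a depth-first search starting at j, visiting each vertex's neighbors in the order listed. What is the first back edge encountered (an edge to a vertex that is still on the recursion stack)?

p→j

DFS from j (visiting each vertex's neighbors in the order listed); mark gray on enter, black on exit:
j gray
  k gray
    p gray
      p→j: j is gray → back edge
First back edge: p → j.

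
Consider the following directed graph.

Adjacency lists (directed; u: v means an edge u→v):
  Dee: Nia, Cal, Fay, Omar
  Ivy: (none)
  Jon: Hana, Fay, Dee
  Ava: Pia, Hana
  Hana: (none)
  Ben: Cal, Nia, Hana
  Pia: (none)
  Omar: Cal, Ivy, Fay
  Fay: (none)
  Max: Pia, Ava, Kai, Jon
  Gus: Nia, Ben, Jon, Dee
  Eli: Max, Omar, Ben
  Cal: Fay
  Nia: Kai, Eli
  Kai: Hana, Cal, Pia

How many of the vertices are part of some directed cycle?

A vertex is on a directed cycle iff it belongs to a strongly connected component of size ≥ 2 (or has a self-loop).
The vertices on cycles are {Ben, Dee, Eli, Jon, Max, Nia} — 6 in total.

6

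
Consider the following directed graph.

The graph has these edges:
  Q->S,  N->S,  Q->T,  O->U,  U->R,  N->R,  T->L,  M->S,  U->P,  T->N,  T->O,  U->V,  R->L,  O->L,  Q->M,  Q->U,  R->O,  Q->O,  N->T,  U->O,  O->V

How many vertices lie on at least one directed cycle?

5

A vertex is on a directed cycle iff it belongs to a strongly connected component of size ≥ 2 (or has a self-loop).
The vertices on cycles are {N, O, R, T, U} — 5 in total.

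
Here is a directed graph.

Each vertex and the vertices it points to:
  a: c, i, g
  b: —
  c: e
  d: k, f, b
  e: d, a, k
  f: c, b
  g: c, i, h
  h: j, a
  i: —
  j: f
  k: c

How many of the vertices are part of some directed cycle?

9

A vertex is on a directed cycle iff it belongs to a strongly connected component of size ≥ 2 (or has a self-loop).
The vertices on cycles are {a, c, d, e, f, g, h, j, k} — 9 in total.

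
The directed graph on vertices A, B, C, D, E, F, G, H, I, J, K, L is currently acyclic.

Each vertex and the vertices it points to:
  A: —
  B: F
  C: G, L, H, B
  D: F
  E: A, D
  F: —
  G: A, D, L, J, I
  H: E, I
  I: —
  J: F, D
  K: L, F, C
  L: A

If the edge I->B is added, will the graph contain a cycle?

Adding I→B creates a cycle iff B can already reach I.
Explore from B: no path reaches I. The graph stays acyclic.

No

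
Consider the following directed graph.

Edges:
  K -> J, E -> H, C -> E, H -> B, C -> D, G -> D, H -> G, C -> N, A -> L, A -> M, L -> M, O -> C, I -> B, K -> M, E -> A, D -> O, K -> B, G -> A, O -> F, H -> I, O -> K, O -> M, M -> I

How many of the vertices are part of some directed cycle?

6

A vertex is on a directed cycle iff it belongs to a strongly connected component of size ≥ 2 (or has a self-loop).
The vertices on cycles are {C, D, E, G, H, O} — 6 in total.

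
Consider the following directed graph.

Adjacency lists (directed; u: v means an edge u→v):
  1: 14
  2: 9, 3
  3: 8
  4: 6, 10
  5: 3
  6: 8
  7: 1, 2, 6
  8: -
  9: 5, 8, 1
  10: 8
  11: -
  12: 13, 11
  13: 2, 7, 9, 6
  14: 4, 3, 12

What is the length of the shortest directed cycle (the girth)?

5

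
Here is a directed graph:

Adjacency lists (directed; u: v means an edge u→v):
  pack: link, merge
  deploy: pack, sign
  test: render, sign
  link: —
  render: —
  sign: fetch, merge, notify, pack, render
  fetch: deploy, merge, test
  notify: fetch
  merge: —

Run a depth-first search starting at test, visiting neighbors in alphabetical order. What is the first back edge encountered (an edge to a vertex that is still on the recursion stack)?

DFS from test (visiting neighbors in alphabetical order); mark gray on enter, black on exit:
test gray
  render gray
  render black
  sign gray
    fetch gray
      deploy gray
        pack gray
          link gray
          link black
          merge gray
          merge black
        pack black
        deploy→sign: sign is gray → back edge
First back edge: deploy → sign.

deploy->sign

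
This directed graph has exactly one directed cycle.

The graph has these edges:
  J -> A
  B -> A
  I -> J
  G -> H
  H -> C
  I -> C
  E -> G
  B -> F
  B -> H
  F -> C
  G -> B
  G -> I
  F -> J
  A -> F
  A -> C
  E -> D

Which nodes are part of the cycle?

A, F, J

DFS with gray/black marking from A:
A gray
  C gray
  C black
  F gray
    J gray
      J→A: A is gray → back edge
Back edge closes the cycle A → F → J → A; its vertices are {A, F, J}.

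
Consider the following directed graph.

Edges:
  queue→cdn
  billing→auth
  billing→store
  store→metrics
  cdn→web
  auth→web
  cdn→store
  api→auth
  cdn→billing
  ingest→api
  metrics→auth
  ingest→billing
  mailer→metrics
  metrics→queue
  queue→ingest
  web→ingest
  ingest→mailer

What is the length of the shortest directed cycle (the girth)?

4

For each vertex v, BFS finds the shortest path from v back to v.
The shortest such closed walk is queue → cdn → store → metrics → queue, length 4.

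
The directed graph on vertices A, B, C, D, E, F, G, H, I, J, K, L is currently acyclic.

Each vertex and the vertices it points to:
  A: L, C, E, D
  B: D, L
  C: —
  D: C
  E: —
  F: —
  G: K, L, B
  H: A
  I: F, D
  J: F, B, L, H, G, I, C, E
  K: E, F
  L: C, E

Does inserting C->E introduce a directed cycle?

Adding C→E creates a cycle iff E can already reach C.
Explore from E: no path reaches C. The graph stays acyclic.

No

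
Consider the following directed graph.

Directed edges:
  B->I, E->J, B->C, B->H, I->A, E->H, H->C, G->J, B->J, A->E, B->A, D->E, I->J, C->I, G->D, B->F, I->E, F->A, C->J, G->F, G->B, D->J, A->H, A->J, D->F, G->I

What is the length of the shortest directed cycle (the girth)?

4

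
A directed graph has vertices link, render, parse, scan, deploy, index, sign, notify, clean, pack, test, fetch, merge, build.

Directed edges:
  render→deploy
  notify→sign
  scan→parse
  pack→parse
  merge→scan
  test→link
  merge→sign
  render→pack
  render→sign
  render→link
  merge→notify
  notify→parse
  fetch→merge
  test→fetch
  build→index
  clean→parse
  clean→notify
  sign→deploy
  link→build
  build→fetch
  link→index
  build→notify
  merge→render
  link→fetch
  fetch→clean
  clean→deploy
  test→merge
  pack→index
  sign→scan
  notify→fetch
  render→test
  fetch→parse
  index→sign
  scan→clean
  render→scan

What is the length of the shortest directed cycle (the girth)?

For each vertex v, BFS finds the shortest path from v back to v.
The shortest such closed walk is render → test → merge → render, length 3.

3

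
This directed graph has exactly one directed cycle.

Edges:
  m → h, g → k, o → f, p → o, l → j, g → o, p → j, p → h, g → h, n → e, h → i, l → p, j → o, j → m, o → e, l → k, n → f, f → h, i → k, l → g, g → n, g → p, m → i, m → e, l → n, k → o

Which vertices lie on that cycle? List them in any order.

DFS with gray/black marking from o:
o gray
  f gray
    h gray
      i gray
        k gray
          k→o: o is gray → back edge
Back edge closes the cycle o → f → h → i → k → o; its vertices are {f, h, i, k, o}.

f, h, i, k, o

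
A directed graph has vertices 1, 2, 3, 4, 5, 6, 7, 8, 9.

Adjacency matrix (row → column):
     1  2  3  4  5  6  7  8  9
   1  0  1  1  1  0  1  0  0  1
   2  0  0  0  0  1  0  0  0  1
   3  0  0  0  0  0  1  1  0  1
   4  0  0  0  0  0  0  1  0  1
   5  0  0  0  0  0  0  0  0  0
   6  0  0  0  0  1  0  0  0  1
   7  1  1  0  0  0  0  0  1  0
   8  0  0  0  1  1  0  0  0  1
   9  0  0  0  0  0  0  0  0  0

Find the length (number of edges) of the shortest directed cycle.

3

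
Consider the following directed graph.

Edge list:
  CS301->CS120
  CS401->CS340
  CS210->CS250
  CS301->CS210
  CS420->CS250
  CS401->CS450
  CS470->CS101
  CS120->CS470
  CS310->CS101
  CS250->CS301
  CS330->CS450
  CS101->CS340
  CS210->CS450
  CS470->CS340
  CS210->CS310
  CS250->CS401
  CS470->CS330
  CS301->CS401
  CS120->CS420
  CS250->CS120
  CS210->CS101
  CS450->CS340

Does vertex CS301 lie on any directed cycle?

Yes

CS301 is on a cycle iff CS301 can reach itself via ≥1 edge.
CS301 → CS210 → CS250 → CS301 — yes.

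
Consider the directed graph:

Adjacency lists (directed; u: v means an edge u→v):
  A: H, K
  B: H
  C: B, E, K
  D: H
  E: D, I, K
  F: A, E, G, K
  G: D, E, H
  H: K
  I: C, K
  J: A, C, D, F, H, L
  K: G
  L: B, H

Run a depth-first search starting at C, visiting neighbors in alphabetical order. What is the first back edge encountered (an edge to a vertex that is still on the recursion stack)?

DFS from C (visiting neighbors in alphabetical order); mark gray on enter, black on exit:
C gray
  B gray
    H gray
      K gray
        G gray
          D gray
            D→H: H is gray → back edge
First back edge: D → H.

D→H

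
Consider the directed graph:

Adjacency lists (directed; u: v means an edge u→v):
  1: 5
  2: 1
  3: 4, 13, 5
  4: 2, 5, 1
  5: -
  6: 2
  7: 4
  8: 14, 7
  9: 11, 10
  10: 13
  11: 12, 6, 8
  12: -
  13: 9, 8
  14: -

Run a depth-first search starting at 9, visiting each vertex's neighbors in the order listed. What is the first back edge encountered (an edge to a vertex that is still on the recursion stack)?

DFS from 9 (visiting each vertex's neighbors in the order listed); mark gray on enter, black on exit:
9 gray
  11 gray
    12 gray
    12 black
    6 gray
      2 gray
        1 gray
          5 gray
          5 black
        1 black
      2 black
    6 black
    8 gray
      14 gray
      14 black
      7 gray
        4 gray
          4→2: 2 black — skip
          4→5: 5 black — skip
          4→1: 1 black — skip
        4 black
      7 black
    8 black
  11 black
  10 gray
    13 gray
      13→9: 9 is gray → back edge
First back edge: 13 → 9.

13->9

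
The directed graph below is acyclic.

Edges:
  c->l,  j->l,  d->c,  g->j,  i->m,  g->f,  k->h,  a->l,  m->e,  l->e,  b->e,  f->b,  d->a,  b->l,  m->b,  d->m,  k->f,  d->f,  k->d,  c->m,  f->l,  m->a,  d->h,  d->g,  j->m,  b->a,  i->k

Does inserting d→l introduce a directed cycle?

Adding d→l creates a cycle iff l can already reach d.
Explore from l: no path reaches d. The graph stays acyclic.

No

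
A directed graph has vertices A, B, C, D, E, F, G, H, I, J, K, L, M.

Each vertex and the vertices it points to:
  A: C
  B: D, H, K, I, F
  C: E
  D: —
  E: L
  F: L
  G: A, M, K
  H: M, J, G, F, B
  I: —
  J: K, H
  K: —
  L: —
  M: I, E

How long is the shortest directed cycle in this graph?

2

For each vertex v, BFS finds the shortest path from v back to v.
The shortest such closed walk is J → H → J, length 2.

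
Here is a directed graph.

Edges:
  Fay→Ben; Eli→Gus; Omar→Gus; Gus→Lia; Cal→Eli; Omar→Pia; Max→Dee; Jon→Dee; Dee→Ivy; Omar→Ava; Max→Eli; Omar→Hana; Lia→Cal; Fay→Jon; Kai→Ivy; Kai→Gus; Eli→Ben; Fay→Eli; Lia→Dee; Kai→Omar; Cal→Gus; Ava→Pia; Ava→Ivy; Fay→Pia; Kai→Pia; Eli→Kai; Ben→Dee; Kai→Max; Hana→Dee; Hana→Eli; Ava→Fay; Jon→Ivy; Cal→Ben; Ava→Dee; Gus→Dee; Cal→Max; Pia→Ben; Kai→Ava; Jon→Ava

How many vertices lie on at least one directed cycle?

A vertex is on a directed cycle iff it belongs to a strongly connected component of size ≥ 2 (or has a self-loop).
The vertices on cycles are {Ava, Cal, Eli, Fay, Gus, Jon, Kai, Lia, Max, Hana, Omar} — 11 in total.

11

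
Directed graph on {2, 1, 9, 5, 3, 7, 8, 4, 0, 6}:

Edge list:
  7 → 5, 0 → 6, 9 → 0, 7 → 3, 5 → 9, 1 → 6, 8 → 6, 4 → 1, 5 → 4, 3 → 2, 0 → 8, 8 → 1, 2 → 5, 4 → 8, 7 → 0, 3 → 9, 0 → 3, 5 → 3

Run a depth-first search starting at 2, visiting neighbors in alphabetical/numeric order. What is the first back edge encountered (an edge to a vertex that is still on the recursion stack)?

DFS from 2 (visiting neighbors in alphabetical/numeric order); mark gray on enter, black on exit:
2 gray
  5 gray
    3 gray
      3→2: 2 is gray → back edge
First back edge: 3 → 2.

3→2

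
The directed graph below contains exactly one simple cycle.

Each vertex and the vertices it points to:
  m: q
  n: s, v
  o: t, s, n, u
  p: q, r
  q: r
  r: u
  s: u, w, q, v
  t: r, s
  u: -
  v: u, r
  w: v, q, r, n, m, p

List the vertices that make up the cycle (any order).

DFS with gray/black marking from s:
s gray
  u gray
  u black
  w gray
    v gray
      v→u: u black — skip
      r gray
        r→u: u black — skip
      r black
    v black
    q gray
      q→r: r black — skip
    q black
    w→r: r black — skip
    n gray
      n→s: s is gray → back edge
Back edge closes the cycle s → w → n → s; its vertices are {n, s, w}.

n, s, w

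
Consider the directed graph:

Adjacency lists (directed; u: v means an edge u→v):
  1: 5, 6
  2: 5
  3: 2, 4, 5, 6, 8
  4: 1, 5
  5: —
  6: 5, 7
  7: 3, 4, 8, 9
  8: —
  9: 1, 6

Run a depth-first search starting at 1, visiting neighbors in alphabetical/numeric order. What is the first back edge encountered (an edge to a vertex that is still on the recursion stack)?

DFS from 1 (visiting neighbors in alphabetical/numeric order); mark gray on enter, black on exit:
1 gray
  5 gray
  5 black
  6 gray
    6→5: 5 black — skip
    7 gray
      3 gray
        2 gray
          2→5: 5 black — skip
        2 black
        4 gray
          4→1: 1 is gray → back edge
First back edge: 4 → 1.

4→1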